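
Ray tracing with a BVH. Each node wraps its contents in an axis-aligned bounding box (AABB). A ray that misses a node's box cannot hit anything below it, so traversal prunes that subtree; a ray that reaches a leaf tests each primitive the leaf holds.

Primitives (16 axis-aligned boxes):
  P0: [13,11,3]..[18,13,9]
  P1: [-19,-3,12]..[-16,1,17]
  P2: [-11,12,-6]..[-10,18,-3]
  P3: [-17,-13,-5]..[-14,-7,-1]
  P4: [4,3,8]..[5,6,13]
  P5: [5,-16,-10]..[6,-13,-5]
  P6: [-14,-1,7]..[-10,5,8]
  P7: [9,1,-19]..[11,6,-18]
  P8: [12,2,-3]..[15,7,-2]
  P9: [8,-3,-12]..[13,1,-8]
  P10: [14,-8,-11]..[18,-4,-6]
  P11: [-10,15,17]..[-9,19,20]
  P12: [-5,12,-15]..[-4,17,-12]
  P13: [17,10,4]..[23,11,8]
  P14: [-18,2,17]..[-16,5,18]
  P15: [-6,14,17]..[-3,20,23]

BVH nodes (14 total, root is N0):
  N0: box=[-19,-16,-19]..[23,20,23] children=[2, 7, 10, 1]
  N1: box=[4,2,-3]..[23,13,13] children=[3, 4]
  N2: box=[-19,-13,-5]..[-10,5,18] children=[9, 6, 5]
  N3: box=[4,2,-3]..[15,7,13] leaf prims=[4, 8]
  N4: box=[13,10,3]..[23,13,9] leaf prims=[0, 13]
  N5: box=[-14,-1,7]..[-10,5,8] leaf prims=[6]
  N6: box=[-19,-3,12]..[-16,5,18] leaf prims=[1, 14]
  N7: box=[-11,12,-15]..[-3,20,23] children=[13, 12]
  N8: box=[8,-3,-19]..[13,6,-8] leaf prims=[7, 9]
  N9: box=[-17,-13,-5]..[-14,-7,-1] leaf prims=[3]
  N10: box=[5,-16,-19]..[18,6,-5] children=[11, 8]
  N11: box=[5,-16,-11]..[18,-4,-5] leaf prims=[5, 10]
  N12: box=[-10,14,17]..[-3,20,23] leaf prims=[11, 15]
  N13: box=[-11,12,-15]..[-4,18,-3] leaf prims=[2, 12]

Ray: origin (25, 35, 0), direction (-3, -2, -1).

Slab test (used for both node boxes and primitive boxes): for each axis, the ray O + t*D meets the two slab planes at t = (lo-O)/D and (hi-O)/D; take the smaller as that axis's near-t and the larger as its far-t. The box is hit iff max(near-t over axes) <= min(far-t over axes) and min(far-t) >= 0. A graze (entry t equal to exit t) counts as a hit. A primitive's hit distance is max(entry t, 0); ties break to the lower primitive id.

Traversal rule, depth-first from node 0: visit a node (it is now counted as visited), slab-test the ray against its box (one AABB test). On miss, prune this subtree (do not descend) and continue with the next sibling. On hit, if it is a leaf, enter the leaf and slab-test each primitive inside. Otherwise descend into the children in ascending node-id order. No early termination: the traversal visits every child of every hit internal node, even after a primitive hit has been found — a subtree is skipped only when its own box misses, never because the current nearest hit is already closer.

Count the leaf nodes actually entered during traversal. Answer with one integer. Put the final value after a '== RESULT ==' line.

Trace the traversal:
N0 x:[2/3,44/3] y:[15/2,51/2] z:[-23,19] -> hit [15/2,44/3], descend [1, 2, 7, 10]
  N1 x:[2/3,7] y:[11,33/2] z:[-13,3] -> miss, prune
  N2 x:[35/3,44/3] y:[15,24] z:[-18,5] -> miss, prune
  N7 x:[28/3,12] y:[15/2,23/2] z:[-23,15] -> hit [28/3,23/2], descend [12, 13]
    N12 x:[28/3,35/3] y:[15/2,21/2] z:[-23,-17] -> miss, prune
    N13 x:[29/3,12] y:[17/2,23/2] z:[3,15] -> hit [29/3,23/2] leaf, test {P2(miss), P12(miss)}
  N10 x:[7/3,20/3] y:[29/2,51/2] z:[5,19] -> miss, prune

7 AABB tests over nodes [0, 1, 2, 7, 12, 13, 10]; 1 leaf entered; closest miss.

== RESULT ==
1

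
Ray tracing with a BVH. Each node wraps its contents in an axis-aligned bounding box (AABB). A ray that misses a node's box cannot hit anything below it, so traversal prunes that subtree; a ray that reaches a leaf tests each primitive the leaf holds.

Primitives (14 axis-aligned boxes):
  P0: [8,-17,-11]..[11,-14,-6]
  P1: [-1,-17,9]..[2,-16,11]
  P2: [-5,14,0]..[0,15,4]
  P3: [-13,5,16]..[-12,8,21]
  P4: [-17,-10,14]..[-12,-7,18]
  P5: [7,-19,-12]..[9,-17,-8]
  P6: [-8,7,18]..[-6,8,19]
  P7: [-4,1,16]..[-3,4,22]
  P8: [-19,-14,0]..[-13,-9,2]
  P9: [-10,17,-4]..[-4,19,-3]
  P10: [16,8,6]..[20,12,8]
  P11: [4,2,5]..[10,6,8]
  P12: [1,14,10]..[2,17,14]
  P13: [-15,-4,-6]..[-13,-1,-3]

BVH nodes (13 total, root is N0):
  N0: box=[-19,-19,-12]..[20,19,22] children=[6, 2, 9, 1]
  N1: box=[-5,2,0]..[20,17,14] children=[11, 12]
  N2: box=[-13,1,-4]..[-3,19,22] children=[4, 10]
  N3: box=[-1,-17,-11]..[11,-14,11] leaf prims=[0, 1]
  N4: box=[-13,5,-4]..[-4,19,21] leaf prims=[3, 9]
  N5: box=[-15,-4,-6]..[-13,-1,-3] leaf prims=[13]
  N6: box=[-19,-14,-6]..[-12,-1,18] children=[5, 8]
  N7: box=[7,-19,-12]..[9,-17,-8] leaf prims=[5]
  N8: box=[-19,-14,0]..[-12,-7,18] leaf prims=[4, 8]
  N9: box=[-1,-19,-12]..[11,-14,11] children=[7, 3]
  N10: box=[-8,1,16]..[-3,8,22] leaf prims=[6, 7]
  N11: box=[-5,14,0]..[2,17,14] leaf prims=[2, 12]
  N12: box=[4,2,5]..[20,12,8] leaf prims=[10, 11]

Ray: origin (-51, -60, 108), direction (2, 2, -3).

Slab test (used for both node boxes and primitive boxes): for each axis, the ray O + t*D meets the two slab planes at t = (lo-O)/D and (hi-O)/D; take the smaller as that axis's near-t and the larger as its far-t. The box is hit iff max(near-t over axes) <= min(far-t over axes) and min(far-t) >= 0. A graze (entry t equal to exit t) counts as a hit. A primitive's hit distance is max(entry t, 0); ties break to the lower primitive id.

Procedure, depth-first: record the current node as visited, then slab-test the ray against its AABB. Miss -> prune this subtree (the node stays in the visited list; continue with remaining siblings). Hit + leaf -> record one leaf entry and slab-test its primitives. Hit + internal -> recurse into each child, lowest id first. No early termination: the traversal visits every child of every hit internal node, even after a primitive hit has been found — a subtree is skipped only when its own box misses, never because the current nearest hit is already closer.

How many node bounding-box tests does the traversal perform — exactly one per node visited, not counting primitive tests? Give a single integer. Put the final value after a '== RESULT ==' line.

Trace the traversal:
N0 x:[16,71/2] y:[41/2,79/2] z:[86/3,40] -> hit [86/3,71/2], descend [1, 2, 6, 9]
  N1 x:[23,71/2] y:[31,77/2] z:[94/3,36] -> hit [94/3,71/2], descend [11, 12]
    N11 x:[23,53/2] y:[37,77/2] z:[94/3,36] -> miss, prune
    N12 x:[55/2,71/2] y:[31,36] z:[100/3,103/3] -> hit [100/3,103/3] leaf, test {P10@t=34, P11(miss)}
  N2 x:[19,24] y:[61/2,79/2] z:[86/3,112/3] -> miss, prune
  N6 x:[16,39/2] y:[23,59/2] z:[30,38] -> miss, prune
  N9 x:[25,31] y:[41/2,23] z:[97/3,40] -> miss, prune

order=[0, 1, 11, 12, 2, 6, 9]  |boxes|=7  |leaves|=1  hit=P10

== RESULT ==
7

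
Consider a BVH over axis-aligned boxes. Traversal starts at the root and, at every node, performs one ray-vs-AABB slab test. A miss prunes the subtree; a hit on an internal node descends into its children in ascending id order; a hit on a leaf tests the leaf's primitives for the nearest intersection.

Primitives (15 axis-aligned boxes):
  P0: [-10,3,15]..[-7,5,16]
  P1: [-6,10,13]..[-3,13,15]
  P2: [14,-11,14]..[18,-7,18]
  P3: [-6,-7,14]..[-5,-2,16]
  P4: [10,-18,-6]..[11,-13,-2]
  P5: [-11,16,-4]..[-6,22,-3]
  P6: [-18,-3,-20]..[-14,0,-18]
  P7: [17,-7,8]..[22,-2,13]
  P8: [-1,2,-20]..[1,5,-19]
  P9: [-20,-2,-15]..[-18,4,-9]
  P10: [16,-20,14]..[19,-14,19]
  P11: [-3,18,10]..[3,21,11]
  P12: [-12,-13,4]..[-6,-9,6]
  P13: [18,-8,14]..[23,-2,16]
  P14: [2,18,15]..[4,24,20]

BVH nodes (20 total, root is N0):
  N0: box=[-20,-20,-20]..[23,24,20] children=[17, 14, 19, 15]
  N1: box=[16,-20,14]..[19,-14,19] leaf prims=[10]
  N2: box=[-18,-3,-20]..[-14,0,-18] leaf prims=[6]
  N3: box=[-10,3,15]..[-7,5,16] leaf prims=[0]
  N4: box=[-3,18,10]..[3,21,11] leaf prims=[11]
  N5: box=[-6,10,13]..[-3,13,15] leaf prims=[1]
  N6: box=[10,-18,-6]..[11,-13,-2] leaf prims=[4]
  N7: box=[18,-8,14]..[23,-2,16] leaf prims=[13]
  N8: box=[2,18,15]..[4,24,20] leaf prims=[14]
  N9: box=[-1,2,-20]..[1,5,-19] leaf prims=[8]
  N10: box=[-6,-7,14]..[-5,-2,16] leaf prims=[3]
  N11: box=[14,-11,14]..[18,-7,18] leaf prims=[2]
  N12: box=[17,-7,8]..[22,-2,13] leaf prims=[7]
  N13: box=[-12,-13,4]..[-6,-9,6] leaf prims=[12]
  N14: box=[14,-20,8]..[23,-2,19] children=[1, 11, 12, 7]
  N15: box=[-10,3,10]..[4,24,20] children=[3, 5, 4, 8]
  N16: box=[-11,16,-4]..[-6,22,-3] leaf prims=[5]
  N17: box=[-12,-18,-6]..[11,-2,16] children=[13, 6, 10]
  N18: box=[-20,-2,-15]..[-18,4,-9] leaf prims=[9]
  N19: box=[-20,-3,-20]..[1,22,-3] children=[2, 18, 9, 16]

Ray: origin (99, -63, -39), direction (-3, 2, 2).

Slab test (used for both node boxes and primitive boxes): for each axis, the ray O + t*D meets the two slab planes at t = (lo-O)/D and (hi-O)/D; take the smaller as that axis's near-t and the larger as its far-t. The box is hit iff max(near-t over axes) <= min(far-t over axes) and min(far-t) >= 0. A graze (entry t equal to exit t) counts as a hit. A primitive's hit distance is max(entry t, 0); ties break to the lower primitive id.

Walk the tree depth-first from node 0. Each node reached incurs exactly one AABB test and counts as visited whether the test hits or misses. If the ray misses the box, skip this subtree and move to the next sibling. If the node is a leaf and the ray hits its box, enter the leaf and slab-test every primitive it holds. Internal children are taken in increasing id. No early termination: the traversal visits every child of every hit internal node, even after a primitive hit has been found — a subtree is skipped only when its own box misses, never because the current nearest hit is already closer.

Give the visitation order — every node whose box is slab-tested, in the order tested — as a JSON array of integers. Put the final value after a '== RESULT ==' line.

Trace the traversal:
N0 x:[76/3,119/3] y:[43/2,87/2] z:[19/2,59/2] -> hit [76/3,59/2], descend [14, 15, 17, 19]
  N14 x:[76/3,85/3] y:[43/2,61/2] z:[47/2,29] -> hit [76/3,85/3], descend [1, 7, 11, 12]
    N1 x:[80/3,83/3] y:[43/2,49/2] z:[53/2,29] -> miss, prune
    N7 x:[76/3,27] y:[55/2,61/2] z:[53/2,55/2] -> miss, prune
    N11 x:[27,85/3] y:[26,28] z:[53/2,57/2] -> hit [27,28] leaf, test {P2@t=27}
    N12 x:[77/3,82/3] y:[28,61/2] z:[47/2,26] -> miss, prune
  N15 x:[95/3,109/3] y:[33,87/2] z:[49/2,59/2] -> miss, prune
  N17 x:[88/3,37] y:[45/2,61/2] z:[33/2,55/2] -> miss, prune
  N19 x:[98/3,119/3] y:[30,85/2] z:[19/2,18] -> miss, prune

Summary -> nodes [0, 14, 1, 7, 11, 12, 15, 17, 19]; box-tests=9; leaf-entries=1; first=P2

== RESULT ==
[0, 14, 1, 7, 11, 12, 15, 17, 19]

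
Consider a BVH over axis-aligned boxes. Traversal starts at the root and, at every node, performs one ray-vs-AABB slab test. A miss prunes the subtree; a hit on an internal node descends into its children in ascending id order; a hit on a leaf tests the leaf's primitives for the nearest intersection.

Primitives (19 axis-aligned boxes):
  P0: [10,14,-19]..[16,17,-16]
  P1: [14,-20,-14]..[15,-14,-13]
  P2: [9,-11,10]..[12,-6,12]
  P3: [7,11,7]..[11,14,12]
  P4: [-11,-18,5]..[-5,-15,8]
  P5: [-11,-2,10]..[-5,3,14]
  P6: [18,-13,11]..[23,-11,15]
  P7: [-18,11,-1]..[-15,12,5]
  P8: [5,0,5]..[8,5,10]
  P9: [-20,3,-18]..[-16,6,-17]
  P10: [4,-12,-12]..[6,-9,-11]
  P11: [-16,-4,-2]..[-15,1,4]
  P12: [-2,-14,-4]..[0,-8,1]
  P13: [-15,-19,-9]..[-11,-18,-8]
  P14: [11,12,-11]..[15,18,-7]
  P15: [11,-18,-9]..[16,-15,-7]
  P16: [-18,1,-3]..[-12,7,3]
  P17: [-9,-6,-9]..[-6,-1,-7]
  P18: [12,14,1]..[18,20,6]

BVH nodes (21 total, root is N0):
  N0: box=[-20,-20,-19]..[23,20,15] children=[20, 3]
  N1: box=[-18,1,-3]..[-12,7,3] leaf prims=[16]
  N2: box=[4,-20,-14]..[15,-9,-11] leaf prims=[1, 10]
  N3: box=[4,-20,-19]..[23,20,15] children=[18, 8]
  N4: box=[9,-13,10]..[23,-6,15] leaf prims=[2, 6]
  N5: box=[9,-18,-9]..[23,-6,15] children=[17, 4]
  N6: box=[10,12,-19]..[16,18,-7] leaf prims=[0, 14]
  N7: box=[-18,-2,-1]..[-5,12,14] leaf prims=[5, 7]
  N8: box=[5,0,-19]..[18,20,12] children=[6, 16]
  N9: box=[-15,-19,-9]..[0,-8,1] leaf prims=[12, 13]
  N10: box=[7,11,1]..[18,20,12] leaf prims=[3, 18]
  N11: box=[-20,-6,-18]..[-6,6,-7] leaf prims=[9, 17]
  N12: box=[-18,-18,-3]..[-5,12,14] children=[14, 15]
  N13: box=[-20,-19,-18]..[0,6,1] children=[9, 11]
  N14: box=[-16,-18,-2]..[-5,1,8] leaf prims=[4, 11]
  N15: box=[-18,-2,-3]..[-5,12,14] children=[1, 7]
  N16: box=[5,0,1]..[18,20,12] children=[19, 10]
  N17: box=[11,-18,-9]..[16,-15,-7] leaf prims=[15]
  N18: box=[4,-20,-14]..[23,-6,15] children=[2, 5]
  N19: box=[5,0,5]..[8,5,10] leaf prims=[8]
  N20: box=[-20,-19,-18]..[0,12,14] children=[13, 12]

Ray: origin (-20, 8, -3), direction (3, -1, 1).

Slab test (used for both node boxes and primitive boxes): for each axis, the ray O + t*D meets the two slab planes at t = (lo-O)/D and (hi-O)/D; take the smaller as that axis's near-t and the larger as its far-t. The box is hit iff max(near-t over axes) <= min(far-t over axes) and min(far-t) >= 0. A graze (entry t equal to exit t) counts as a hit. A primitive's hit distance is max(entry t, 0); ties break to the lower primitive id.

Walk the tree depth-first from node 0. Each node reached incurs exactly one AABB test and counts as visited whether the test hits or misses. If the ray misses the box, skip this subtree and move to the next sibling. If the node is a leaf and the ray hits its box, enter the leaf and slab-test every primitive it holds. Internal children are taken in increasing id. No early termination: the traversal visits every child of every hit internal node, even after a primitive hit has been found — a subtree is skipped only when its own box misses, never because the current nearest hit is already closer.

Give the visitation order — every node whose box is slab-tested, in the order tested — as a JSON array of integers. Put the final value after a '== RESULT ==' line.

Traverse from the root:
N0 x:[0,43/3] y:[-12,28] z:[-16,18] -> hit [0,43/3], descend [3, 20]
  N3 x:[8,43/3] y:[-12,28] z:[-16,18] -> hit [8,43/3], descend [8, 18]
    N8 x:[25/3,38/3] y:[-12,8] z:[-16,15] -> miss, prune
    N18 x:[8,43/3] y:[14,28] z:[-11,18] -> hit [14,43/3], descend [2, 5]
      N2 x:[8,35/3] y:[17,28] z:[-11,-8] -> miss, prune
      N5 x:[29/3,43/3] y:[14,26] z:[-6,18] -> hit [14,43/3], descend [4, 17]
        N4 x:[29/3,43/3] y:[14,21] z:[13,18] -> hit [14,43/3] leaf, test {P2(miss), P6(miss)}
        N17 x:[31/3,12] y:[23,26] z:[-6,-4] -> miss, prune
  N20 x:[0,20/3] y:[-4,27] z:[-15,17] -> hit [0,20/3], descend [12, 13]
    N12 x:[2/3,5] y:[-4,26] z:[0,17] -> hit [2/3,5], descend [14, 15]
      N14 x:[4/3,5] y:[7,26] z:[1,11] -> miss, prune
      N15 x:[2/3,5] y:[-4,10] z:[0,17] -> hit [2/3,5], descend [1, 7]
        N1 x:[2/3,8/3] y:[1,7] z:[0,6] -> hit [1,8/3] leaf, test {P16@t=1}
        N7 x:[2/3,5] y:[-4,10] z:[2,17] -> hit [2,5] leaf, test {P5(miss), P7(miss)}
    N13 x:[0,20/3] y:[2,27] z:[-15,4] -> hit [2,4], descend [9, 11]
      N9 x:[5/3,20/3] y:[16,27] z:[-6,4] -> miss, prune
      N11 x:[0,14/3] y:[2,14] z:[-15,-4] -> miss, prune

order=[0, 3, 8, 18, 2, 5, 4, 17, 20, 12, 14, 15, 1, 7, 13, 9, 11]  |boxes|=17  |leaves|=3  hit=P16

== RESULT ==
[0, 3, 8, 18, 2, 5, 4, 17, 20, 12, 14, 15, 1, 7, 13, 9, 11]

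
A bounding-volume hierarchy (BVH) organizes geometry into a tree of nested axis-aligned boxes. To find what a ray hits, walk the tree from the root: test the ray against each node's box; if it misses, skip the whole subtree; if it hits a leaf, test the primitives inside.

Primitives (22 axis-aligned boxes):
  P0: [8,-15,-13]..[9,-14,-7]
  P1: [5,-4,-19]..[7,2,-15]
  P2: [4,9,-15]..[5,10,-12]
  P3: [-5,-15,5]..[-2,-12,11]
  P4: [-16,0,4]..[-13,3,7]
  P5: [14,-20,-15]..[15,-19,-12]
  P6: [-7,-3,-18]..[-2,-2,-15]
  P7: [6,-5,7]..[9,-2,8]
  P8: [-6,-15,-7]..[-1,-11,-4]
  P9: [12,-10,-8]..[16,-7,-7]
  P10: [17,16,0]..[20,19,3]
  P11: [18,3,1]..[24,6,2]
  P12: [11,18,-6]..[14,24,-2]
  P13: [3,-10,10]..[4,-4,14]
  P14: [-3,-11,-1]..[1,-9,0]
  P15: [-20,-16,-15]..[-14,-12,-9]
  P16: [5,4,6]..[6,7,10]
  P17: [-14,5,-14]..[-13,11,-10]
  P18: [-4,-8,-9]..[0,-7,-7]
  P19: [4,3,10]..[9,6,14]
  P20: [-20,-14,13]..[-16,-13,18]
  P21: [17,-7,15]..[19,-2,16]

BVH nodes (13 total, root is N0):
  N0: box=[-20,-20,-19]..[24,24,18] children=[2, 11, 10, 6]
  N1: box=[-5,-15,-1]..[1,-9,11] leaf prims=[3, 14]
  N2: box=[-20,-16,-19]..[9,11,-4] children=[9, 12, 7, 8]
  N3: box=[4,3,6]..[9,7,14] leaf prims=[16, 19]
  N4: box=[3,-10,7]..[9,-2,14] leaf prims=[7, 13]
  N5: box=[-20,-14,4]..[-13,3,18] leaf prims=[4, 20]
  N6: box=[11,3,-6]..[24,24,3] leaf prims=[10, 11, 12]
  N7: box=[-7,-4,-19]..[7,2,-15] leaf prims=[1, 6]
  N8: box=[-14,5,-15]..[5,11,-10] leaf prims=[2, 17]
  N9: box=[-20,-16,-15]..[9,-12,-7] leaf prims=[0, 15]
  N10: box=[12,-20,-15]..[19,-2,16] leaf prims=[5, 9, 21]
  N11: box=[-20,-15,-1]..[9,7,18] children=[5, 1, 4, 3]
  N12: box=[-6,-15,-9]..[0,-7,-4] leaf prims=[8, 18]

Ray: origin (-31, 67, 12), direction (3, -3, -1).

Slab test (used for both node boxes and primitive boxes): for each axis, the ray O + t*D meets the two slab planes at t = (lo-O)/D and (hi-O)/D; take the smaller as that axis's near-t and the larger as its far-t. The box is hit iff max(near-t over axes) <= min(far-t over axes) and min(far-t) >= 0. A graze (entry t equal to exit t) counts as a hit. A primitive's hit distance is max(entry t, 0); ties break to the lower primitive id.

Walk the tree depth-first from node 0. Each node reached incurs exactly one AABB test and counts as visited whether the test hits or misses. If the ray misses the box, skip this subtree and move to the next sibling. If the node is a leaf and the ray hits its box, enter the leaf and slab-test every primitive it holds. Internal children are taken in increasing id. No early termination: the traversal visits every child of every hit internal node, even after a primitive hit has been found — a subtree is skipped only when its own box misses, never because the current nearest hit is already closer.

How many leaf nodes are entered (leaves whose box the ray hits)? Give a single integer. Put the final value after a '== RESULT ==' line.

Traverse from the root:
N0 x:[11/3,55/3] y:[43/3,29] z:[-6,31] -> hit [43/3,55/3], descend [2, 6, 10, 11]
  N2 x:[11/3,40/3] y:[56/3,83/3] z:[16,31] -> miss, prune
  N6 x:[14,55/3] y:[43/3,64/3] z:[9,18] -> hit [43/3,18] leaf, test {P10(miss), P11(miss), P12@t=43/3}
  N10 x:[43/3,50/3] y:[23,29] z:[-4,27] -> miss, prune
  N11 x:[11/3,40/3] y:[20,82/3] z:[-6,13] -> miss, prune

Visited [0, 2, 6, 10, 11]. Tests: 5 box, 1 leaf. Nearest: P12.

== RESULT ==
1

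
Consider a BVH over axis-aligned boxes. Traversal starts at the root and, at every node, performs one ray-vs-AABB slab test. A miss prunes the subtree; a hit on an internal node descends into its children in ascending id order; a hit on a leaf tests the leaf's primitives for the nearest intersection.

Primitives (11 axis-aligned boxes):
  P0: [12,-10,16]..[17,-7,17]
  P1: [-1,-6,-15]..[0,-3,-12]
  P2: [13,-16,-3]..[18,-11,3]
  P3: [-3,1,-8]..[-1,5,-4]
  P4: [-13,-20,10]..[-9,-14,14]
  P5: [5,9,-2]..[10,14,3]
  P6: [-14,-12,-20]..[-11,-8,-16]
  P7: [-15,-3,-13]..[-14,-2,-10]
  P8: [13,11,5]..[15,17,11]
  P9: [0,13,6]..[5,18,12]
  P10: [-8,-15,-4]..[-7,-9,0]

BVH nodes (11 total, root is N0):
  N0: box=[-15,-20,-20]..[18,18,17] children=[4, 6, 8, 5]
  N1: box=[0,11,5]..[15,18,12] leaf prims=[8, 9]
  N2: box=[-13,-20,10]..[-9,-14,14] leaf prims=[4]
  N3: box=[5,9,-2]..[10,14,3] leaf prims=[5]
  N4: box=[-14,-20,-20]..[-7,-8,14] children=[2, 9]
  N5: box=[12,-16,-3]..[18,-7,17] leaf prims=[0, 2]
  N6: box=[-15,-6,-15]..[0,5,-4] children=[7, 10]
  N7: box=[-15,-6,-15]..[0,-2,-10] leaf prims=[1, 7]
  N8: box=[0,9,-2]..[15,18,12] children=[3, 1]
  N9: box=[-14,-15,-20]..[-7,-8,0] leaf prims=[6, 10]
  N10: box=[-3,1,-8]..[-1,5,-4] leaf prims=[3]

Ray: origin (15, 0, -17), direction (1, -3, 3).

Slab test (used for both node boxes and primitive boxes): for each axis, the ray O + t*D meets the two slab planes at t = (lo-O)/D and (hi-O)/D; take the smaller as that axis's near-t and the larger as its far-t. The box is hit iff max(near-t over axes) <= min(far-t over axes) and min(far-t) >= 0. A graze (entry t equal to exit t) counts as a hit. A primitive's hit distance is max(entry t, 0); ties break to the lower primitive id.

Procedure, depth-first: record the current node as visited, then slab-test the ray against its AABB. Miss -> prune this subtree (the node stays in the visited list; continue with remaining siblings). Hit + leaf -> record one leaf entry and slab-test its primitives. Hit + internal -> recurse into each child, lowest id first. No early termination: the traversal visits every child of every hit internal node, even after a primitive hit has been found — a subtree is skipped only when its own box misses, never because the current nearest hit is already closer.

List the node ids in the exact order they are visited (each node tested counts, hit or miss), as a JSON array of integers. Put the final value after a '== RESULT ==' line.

Walk:
N0 x:[-30,3] y:[-6,20/3] z:[-1,34/3] -> hit [-1,3], descend [4, 5, 6, 8]
  N4 x:[-29,-22] y:[8/3,20/3] z:[-1,31/3] -> miss, prune
  N5 x:[-3,3] y:[7/3,16/3] z:[14/3,34/3] -> miss, prune
  N6 x:[-30,-15] y:[-5/3,2] z:[2/3,13/3] -> miss, prune
  N8 x:[-15,0] y:[-6,-3] z:[5,29/3] -> miss, prune

Visited [0, 4, 5, 6, 8]. Tests: 5 box, 0 leaf. Nearest: miss.

== RESULT ==
[0, 4, 5, 6, 8]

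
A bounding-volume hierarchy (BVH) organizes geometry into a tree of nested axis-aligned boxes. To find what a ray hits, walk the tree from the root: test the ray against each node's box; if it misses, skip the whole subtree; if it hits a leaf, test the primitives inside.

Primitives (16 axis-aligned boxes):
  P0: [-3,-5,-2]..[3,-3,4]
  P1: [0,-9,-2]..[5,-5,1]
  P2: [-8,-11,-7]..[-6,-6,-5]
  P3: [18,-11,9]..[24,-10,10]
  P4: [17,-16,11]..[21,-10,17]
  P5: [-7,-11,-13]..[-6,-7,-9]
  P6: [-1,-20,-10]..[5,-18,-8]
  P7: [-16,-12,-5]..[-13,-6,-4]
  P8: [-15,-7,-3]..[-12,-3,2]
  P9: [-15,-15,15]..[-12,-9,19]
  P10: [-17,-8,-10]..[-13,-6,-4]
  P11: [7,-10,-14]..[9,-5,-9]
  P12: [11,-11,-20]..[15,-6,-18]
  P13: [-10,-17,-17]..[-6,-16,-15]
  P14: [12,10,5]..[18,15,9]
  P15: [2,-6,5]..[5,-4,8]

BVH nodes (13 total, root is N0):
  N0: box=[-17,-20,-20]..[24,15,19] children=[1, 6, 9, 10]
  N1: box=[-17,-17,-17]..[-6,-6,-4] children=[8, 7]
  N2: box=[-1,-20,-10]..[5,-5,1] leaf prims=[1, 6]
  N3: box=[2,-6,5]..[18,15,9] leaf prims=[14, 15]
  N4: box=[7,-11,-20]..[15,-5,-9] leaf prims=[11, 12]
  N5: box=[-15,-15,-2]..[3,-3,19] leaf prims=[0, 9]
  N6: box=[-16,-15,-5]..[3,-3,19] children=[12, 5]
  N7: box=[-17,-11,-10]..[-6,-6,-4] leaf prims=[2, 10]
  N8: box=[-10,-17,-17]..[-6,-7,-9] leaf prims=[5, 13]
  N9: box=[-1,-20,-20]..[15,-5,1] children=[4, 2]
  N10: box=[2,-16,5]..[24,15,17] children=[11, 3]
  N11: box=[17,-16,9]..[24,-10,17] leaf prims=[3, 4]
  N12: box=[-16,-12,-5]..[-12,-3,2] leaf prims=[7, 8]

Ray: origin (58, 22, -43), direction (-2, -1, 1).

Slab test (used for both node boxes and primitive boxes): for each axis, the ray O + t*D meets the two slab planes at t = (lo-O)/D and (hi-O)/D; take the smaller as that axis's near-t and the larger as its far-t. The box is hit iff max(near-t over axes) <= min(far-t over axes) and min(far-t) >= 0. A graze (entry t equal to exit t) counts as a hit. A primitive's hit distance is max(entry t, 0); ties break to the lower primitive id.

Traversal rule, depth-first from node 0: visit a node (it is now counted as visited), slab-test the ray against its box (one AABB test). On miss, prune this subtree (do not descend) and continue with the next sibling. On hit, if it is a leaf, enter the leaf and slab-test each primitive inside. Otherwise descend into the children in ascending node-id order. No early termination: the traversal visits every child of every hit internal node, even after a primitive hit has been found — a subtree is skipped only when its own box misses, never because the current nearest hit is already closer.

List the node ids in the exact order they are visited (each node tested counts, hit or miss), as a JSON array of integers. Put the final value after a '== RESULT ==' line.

Trace the traversal:
N0 x:[17,75/2] y:[7,42] z:[23,62] -> hit [23,75/2], descend [1, 6, 9, 10]
  N1 x:[32,75/2] y:[28,39] z:[26,39] -> hit [32,75/2], descend [7, 8]
    N7 x:[32,75/2] y:[28,33] z:[33,39] -> hit [33,33] leaf, test {P2(miss), P10(miss)}
    N8 x:[32,34] y:[29,39] z:[26,34] -> hit [32,34] leaf, test {P5@t=32, P13(miss)}
  N6 x:[55/2,37] y:[25,37] z:[38,62] -> miss, prune
  N9 x:[43/2,59/2] y:[27,42] z:[23,44] -> hit [27,59/2], descend [2, 4]
    N2 x:[53/2,59/2] y:[27,42] z:[33,44] -> miss, prune
    N4 x:[43/2,51/2] y:[27,33] z:[23,34] -> miss, prune
  N10 x:[17,28] y:[7,38] z:[48,60] -> miss, prune

Summary -> nodes [0, 1, 7, 8, 6, 9, 2, 4, 10]; box-tests=9; leaf-entries=2; first=P5

== RESULT ==
[0, 1, 7, 8, 6, 9, 2, 4, 10]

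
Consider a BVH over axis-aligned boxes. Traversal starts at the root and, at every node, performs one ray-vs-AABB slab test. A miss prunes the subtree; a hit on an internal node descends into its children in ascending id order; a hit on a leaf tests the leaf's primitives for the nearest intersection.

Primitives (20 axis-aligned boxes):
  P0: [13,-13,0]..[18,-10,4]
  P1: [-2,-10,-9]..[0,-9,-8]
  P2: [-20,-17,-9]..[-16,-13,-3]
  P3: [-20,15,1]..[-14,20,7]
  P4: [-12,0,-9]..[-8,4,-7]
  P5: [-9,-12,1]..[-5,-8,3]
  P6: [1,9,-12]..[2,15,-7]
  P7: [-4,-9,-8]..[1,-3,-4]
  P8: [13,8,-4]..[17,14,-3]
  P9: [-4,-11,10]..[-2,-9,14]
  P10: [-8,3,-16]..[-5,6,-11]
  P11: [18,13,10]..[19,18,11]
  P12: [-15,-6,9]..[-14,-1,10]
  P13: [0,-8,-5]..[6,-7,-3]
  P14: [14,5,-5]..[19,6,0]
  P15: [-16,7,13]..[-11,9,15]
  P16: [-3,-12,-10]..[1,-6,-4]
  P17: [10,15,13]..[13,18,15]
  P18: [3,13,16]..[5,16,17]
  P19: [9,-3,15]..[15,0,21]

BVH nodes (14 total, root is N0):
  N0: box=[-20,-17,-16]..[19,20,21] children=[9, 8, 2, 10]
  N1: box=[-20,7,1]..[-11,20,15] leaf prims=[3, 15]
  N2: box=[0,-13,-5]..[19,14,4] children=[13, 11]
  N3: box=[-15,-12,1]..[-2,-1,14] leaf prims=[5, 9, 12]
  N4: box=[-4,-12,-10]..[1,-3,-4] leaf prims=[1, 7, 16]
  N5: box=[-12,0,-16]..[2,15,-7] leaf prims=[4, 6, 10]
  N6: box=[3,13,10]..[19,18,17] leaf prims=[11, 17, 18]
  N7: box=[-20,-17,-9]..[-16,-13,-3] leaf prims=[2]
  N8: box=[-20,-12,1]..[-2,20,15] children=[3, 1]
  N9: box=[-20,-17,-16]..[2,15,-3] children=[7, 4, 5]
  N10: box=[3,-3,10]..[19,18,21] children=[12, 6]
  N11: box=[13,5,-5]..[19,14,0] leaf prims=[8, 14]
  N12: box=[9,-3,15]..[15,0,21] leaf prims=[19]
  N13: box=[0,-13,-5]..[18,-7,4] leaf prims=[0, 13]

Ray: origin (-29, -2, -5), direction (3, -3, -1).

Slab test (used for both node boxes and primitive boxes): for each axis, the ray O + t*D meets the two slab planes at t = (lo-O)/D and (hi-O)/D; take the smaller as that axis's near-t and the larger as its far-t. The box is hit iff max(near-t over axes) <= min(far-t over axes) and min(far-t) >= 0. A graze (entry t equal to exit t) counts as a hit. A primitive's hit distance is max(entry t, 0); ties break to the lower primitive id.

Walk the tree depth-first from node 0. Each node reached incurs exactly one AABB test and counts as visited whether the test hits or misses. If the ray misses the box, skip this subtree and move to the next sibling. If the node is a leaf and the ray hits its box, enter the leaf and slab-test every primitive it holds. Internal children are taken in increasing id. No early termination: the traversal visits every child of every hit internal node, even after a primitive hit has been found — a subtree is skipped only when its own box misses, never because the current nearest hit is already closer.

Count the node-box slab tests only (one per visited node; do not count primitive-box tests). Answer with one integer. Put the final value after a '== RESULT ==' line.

Traverse from the root:
N0 x:[3,16] y:[-22/3,5] z:[-26,11] -> hit [3,5], descend [2, 8, 9, 10]
  N2 x:[29/3,16] y:[-16/3,11/3] z:[-9,0] -> miss, prune
  N8 x:[3,9] y:[-22/3,10/3] z:[-20,-6] -> miss, prune
  N9 x:[3,31/3] y:[-17/3,5] z:[-2,11] -> hit [3,5], descend [4, 5, 7]
    N4 x:[25/3,10] y:[1/3,10/3] z:[-1,5] -> miss, prune
    N5 x:[17/3,31/3] y:[-17/3,-2/3] z:[2,11] -> miss, prune
    N7 x:[3,13/3] y:[11/3,5] z:[-2,4] -> hit [11/3,4] leaf, test {P2@t=11/3}
  N10 x:[32/3,16] y:[-20/3,1/3] z:[-26,-15] -> miss, prune

Summary -> nodes [0, 2, 8, 9, 4, 5, 7, 10]; box-tests=8; leaf-entries=1; first=P2

== RESULT ==
8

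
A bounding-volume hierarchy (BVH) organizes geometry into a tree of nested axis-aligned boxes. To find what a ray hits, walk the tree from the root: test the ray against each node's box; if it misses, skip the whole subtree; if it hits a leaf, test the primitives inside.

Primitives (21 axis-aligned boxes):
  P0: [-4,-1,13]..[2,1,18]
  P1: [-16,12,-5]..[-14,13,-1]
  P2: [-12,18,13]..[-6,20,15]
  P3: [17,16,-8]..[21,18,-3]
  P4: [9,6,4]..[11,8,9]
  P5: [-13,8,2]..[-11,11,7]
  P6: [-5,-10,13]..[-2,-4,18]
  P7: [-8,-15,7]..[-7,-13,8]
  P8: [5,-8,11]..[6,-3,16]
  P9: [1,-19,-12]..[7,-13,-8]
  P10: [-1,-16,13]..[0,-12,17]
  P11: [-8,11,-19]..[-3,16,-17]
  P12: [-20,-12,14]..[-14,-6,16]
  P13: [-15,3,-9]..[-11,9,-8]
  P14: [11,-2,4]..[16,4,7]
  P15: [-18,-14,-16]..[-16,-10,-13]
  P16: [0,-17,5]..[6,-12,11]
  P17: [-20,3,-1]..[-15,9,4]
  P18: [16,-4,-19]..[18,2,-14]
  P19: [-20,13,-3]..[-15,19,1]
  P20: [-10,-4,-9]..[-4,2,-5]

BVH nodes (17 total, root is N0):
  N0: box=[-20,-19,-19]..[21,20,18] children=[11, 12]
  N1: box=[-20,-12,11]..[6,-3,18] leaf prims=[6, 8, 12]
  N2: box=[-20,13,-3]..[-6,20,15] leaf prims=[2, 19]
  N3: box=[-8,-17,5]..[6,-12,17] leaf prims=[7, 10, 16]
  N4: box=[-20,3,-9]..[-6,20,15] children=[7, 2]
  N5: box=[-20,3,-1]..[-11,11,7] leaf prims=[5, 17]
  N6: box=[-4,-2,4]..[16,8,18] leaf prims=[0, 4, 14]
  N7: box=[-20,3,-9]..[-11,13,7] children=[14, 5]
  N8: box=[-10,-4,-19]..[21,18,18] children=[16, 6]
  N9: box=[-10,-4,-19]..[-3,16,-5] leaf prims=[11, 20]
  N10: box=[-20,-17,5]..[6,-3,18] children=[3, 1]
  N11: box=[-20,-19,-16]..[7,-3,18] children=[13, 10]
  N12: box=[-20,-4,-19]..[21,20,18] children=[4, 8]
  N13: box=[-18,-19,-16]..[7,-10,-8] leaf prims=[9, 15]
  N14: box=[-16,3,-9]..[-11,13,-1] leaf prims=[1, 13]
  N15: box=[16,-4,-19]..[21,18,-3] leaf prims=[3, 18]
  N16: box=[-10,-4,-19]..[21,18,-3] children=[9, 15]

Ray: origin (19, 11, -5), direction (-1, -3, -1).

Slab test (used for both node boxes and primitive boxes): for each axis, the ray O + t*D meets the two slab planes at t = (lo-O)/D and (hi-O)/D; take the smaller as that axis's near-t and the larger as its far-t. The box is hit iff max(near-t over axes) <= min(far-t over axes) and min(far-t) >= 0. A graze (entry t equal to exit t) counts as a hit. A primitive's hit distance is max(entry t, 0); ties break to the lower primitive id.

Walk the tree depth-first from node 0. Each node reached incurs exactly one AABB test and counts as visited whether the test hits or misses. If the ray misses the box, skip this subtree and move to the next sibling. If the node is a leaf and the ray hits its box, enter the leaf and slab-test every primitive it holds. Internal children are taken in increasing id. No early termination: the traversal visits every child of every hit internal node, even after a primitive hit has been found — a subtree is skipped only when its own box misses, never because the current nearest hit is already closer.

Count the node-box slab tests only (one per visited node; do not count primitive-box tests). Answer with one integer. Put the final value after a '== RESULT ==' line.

Traverse from the root:
N0 x:[-2,39] y:[-3,10] z:[-23,14] -> hit [-2,10], descend [11, 12]
  N11 x:[12,39] y:[14/3,10] z:[-23,11] -> miss, prune
  N12 x:[-2,39] y:[-3,5] z:[-23,14] -> hit [-2,5], descend [4, 8]
    N4 x:[25,39] y:[-3,8/3] z:[-20,4] -> miss, prune
    N8 x:[-2,29] y:[-7/3,5] z:[-23,14] -> hit [-2,5], descend [6, 16]
      N6 x:[3,23] y:[1,13/3] z:[-23,-9] -> miss, prune
      N16 x:[-2,29] y:[-7/3,5] z:[-2,14] -> hit [-2,5], descend [9, 15]
        N9 x:[22,29] y:[-5/3,5] z:[0,14] -> miss, prune
        N15 x:[-2,3] y:[-7/3,5] z:[-2,14] -> hit [-2,3] leaf, test {P3(miss), P18(miss)}

order=[0, 11, 12, 4, 8, 6, 16, 9, 15]  |boxes|=9  |leaves|=1  hit=miss

== RESULT ==
9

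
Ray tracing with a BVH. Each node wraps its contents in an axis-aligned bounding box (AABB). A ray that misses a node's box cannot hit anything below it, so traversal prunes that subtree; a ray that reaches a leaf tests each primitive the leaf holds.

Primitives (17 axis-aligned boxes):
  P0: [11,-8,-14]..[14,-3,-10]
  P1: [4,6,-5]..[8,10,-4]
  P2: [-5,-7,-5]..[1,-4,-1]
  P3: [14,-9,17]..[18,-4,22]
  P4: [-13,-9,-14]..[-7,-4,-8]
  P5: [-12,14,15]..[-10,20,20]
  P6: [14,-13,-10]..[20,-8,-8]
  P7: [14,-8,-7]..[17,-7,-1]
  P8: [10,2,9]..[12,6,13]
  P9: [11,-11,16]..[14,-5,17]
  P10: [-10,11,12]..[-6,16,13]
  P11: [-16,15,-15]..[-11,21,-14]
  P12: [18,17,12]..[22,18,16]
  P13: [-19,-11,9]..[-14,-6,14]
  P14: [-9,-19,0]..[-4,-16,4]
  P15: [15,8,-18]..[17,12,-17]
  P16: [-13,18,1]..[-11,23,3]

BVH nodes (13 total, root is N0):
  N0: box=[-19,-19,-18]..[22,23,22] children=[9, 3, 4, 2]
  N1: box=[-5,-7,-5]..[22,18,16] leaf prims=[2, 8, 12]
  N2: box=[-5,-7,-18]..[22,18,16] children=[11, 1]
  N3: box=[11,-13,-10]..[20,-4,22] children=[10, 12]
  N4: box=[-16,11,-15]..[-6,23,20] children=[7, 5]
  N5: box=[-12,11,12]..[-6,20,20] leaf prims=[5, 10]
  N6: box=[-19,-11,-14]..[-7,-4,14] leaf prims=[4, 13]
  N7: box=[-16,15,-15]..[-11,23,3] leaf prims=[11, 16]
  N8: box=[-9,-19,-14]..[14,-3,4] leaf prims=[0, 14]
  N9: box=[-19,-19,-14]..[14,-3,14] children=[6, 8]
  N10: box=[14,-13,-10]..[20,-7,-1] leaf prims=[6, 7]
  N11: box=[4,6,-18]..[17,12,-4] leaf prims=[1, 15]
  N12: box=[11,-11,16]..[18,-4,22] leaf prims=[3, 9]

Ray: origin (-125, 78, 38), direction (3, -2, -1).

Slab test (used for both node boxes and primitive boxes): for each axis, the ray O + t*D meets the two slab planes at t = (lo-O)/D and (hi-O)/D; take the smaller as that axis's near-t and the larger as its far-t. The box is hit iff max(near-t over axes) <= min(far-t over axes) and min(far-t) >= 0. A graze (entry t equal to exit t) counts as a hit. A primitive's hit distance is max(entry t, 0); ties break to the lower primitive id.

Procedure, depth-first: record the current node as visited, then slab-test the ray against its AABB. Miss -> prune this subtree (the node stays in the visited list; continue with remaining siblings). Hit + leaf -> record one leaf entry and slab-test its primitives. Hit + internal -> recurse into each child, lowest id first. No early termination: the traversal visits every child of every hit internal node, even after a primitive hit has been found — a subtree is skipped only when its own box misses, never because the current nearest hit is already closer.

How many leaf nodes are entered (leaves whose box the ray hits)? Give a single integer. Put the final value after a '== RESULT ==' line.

Walk:
N0 x:[106/3,49] y:[55/2,97/2] z:[16,56] -> hit [106/3,97/2], descend [2, 3, 4, 9]
  N2 x:[40,49] y:[30,85/2] z:[22,56] -> hit [40,85/2], descend [1, 11]
    N1 x:[40,49] y:[30,85/2] z:[22,43] -> hit [40,85/2] leaf, test {P2@t=41, P8(miss), P12(miss)}
    N11 x:[43,142/3] y:[33,36] z:[42,56] -> miss, prune
  N3 x:[136/3,145/3] y:[41,91/2] z:[16,48] -> hit [136/3,91/2], descend [10, 12]
    N10 x:[139/3,145/3] y:[85/2,91/2] z:[39,48] -> miss, prune
    N12 x:[136/3,143/3] y:[41,89/2] z:[16,22] -> miss, prune
  N4 x:[109/3,119/3] y:[55/2,67/2] z:[18,53] -> miss, prune
  N9 x:[106/3,139/3] y:[81/2,97/2] z:[24,52] -> hit [81/2,139/3], descend [6, 8]
    N6 x:[106/3,118/3] y:[41,89/2] z:[24,52] -> miss, prune
    N8 x:[116/3,139/3] y:[81/2,97/2] z:[34,52] -> hit [81/2,139/3] leaf, test {P0(miss), P14(miss)}

Summary -> nodes [0, 2, 1, 11, 3, 10, 12, 4, 9, 6, 8]; box-tests=11; leaf-entries=2; first=P2

== RESULT ==
2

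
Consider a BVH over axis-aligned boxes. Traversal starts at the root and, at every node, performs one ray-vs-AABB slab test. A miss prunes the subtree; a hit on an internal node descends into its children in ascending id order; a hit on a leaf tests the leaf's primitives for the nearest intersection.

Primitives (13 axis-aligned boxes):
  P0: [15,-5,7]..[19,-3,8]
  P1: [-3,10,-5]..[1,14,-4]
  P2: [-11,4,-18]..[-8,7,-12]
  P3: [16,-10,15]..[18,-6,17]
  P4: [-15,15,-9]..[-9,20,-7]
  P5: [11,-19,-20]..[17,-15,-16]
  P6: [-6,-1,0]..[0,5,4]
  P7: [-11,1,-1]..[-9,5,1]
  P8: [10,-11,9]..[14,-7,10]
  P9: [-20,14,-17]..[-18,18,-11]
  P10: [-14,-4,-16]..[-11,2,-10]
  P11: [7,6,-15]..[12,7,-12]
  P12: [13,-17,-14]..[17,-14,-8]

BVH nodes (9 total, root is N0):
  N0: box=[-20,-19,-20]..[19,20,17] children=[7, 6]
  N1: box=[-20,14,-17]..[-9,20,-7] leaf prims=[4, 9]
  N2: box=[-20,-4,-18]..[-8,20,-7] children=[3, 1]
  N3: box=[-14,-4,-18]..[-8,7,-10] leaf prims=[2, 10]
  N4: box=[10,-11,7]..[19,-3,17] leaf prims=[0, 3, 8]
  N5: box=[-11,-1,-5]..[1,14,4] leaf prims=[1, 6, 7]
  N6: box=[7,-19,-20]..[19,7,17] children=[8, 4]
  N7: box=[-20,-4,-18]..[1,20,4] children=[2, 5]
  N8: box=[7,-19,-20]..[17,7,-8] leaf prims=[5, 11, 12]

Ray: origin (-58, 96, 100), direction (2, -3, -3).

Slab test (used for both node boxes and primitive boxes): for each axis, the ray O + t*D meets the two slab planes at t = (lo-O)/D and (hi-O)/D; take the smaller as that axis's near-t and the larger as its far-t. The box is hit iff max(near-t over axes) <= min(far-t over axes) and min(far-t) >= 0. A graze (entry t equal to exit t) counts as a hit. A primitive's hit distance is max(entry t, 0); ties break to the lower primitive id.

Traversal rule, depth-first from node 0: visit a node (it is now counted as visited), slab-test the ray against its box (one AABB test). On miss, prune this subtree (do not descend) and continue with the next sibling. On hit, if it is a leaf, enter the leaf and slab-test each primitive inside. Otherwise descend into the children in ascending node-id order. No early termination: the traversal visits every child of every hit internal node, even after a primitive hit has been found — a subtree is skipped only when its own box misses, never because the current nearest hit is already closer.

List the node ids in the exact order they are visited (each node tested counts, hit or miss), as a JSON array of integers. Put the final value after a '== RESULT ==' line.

Trace the traversal:
N0 x:[19,77/2] y:[76/3,115/3] z:[83/3,40] -> hit [83/3,115/3], descend [6, 7]
  N6 x:[65/2,77/2] y:[89/3,115/3] z:[83/3,40] -> hit [65/2,115/3], descend [4, 8]
    N4 x:[34,77/2] y:[33,107/3] z:[83/3,31] -> miss, prune
    N8 x:[65/2,75/2] y:[89/3,115/3] z:[36,40] -> hit [36,75/2] leaf, test {P5(miss), P11(miss), P12@t=110/3}
  N7 x:[19,59/2] y:[76/3,100/3] z:[32,118/3] -> miss, prune

5 AABB tests over nodes [0, 6, 4, 8, 7]; 1 leaf entered; closest P12.

== RESULT ==
[0, 6, 4, 8, 7]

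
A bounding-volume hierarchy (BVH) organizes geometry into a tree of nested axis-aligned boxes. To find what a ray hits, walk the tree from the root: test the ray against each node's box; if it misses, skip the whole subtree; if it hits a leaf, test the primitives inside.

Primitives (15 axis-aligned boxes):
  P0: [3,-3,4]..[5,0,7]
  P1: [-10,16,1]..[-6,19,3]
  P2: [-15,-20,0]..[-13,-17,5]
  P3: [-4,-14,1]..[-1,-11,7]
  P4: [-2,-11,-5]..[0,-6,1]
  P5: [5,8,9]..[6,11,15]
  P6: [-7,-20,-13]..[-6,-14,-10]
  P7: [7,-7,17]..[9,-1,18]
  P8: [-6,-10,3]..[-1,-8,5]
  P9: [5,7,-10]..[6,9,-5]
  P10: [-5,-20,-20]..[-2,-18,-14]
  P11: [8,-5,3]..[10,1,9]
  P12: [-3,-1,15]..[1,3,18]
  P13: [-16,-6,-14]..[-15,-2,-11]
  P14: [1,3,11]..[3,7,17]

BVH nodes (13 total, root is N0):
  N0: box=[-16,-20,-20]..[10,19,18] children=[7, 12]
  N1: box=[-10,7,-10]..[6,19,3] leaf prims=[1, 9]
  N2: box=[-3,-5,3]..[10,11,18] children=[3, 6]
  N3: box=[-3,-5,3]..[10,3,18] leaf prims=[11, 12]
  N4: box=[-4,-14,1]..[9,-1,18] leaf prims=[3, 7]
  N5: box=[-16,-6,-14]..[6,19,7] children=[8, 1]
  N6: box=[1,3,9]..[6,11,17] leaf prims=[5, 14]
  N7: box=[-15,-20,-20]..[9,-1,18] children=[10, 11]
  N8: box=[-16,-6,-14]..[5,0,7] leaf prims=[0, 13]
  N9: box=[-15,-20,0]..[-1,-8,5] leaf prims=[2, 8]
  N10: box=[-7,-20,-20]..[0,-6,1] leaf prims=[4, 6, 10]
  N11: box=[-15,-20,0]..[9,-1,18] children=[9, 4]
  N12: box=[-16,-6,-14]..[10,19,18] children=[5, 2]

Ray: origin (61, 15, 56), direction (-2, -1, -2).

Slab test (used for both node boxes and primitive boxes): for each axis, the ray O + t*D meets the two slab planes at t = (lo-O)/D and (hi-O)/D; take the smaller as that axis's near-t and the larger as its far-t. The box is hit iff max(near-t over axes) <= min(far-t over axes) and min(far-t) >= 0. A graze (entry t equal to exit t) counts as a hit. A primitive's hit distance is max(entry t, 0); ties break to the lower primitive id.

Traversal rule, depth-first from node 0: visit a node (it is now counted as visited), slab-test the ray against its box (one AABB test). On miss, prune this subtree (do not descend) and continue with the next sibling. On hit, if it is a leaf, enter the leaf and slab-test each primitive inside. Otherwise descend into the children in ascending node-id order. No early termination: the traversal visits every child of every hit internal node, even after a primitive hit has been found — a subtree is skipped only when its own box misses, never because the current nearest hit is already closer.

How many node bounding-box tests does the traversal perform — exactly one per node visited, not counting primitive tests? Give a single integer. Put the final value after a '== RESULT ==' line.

Traverse from the root:
N0 x:[51/2,77/2] y:[-4,35] z:[19,38] -> hit [51/2,35], descend [7, 12]
  N7 x:[26,38] y:[16,35] z:[19,38] -> hit [26,35], descend [10, 11]
    N10 x:[61/2,34] y:[21,35] z:[55/2,38] -> hit [61/2,34] leaf, test {P4(miss), P6@t=67/2, P10(miss)}
    N11 x:[26,38] y:[16,35] z:[19,28] -> hit [26,28], descend [4, 9]
      N4 x:[26,65/2] y:[16,29] z:[19,55/2] -> hit [26,55/2] leaf, test {P3(miss), P7(miss)}
      N9 x:[31,38] y:[23,35] z:[51/2,28] -> miss, prune
  N12 x:[51/2,77/2] y:[-4,21] z:[19,35] -> miss, prune

7 AABB tests over nodes [0, 7, 10, 11, 4, 9, 12]; 2 leaves entered; closest P6.

== RESULT ==
7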